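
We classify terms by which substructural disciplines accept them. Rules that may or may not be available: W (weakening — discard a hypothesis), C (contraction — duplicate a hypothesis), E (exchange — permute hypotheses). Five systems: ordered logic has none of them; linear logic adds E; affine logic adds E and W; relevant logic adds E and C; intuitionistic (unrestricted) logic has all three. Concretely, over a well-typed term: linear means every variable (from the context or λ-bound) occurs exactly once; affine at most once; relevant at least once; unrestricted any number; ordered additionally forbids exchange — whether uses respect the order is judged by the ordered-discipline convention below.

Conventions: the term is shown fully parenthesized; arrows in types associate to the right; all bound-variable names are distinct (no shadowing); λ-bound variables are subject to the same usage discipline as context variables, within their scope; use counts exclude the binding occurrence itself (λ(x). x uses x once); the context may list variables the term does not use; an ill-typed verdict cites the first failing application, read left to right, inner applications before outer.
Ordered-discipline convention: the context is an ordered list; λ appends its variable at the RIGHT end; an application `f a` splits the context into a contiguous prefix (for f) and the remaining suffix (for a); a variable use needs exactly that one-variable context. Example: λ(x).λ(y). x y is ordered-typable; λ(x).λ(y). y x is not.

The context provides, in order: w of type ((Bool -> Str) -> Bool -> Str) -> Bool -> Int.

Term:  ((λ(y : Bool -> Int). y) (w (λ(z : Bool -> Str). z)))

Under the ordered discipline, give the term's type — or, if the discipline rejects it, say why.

term : Bool -> Int
usage: w=1, y [bound]=1, z [bound]=1
uses in reading order: y, w, z
typing: well-typed — term : Bool -> Int
across the five disciplines: ordered ✓ · linear ✓ · affine ✓ · relevant ✓ · unrestricted ✓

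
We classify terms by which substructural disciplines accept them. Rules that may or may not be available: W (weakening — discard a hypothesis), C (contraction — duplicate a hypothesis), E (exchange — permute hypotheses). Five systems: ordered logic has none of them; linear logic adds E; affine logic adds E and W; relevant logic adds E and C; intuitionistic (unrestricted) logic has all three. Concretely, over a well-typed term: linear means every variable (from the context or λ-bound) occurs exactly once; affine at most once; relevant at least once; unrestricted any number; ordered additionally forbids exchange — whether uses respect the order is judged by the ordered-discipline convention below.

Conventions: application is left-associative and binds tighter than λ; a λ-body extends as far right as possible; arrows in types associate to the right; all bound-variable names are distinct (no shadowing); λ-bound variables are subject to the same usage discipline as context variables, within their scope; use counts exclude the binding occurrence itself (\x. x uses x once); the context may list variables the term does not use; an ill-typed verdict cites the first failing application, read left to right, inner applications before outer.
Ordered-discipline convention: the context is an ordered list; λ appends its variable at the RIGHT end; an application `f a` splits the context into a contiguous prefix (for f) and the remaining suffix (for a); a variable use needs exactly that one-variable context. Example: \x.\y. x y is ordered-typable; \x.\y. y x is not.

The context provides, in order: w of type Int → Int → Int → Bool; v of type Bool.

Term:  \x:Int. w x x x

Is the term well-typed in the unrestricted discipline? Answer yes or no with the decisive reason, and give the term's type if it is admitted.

yes — well-typed at Int → Bool; no restrictions here; term : Int → Bool
counts: w ×1, v ×0, x (bound) ×3
left-to-right use order: w, x, x, x
typing: well-typed — term : Int → Bool
per-discipline verdicts: ordered ✗; linear ✗; affine ✗; relevant ✗; unrestricted ✓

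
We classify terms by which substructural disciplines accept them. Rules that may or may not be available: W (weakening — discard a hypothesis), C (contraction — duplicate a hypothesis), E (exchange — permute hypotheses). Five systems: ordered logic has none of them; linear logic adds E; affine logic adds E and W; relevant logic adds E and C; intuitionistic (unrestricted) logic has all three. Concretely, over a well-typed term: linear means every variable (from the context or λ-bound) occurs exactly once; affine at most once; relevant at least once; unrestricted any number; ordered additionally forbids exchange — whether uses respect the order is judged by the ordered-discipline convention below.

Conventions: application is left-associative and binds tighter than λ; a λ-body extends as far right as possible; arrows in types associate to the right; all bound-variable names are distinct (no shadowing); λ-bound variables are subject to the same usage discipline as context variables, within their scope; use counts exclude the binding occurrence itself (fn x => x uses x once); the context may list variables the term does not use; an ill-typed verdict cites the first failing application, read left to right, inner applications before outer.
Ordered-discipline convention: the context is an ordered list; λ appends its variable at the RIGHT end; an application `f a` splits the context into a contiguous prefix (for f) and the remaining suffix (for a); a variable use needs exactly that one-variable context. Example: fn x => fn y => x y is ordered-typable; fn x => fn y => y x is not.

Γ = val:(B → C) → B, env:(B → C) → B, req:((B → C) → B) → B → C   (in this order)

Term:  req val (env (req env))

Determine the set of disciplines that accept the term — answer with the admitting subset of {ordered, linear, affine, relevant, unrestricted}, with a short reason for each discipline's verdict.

admitted by: relevant, unrestricted
use counts: val: 1×; env: 2×; req: 2×
order of uses: req, val, env, req, env
typing: well-typed — term : C
ordered ✗ (needs contraction — env ×2, req ×2)
linear ✗ (needs contraction — env ×2, req ×2)
affine ✗ (needs contraction — env ×2, req ×2)
relevant ✓ (none of val, env, req goes unused)
unrestricted ✓ (typability at C is all that's needed)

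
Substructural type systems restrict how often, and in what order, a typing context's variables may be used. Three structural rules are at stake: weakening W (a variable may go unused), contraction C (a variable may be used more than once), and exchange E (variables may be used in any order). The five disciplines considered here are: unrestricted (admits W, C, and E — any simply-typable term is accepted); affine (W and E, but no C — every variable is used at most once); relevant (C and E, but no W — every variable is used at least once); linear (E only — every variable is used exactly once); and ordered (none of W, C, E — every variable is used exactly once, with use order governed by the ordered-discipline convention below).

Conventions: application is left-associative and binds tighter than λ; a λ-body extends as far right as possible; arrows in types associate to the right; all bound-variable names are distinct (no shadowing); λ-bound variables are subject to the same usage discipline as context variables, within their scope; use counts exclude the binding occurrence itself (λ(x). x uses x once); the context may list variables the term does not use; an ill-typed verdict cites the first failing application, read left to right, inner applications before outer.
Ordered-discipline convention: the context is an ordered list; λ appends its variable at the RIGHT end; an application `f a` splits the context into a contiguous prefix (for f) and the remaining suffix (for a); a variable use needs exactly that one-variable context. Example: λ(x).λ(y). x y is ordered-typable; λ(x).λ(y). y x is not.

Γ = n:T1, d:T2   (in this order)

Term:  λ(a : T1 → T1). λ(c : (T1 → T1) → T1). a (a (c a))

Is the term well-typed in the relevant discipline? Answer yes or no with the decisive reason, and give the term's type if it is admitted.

no — n, d left unused
use counts: n: 0×; d: 0×; a (λ-bound): 3×; c (λ-bound): 1×
order of uses: a, a, c, a
typing: the term checks, with type (T1 → T1) → ((T1 → T1) → T1) → T1
across the five disciplines: ordered ✗, linear ✗, affine ✗, relevant ✗, unrestricted ✓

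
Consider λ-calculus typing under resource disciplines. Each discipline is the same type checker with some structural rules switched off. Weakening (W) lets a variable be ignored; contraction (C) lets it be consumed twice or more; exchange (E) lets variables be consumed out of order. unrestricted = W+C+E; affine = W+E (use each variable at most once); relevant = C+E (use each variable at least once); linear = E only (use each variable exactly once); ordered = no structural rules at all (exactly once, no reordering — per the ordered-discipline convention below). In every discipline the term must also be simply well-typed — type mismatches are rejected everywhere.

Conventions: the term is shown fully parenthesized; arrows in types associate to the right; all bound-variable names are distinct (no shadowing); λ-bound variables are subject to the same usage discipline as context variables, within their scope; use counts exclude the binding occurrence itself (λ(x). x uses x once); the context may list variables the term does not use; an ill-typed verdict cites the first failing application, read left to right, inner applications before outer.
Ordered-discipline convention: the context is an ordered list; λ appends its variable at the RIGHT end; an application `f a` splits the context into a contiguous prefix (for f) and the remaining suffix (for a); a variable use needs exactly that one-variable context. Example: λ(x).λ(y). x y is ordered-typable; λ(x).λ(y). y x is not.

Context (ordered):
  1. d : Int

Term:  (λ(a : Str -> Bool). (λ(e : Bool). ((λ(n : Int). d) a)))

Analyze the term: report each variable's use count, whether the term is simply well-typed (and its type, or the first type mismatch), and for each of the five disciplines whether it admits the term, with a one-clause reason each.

use counts: d ×1, a [bound] ×1, e [bound] ×0, n [bound] ×0
order of uses: d, a
typing: ill-typed: an application expects Int but receives Str -> Bool
ordered: ✗ — the type mismatch rejects it
linear: ✗ — not simply typable
affine: ✗ — fails simple typing
relevant: ✗ — a type mismatch blocks all five
unrestricted: ✗ — the type mismatch rejects it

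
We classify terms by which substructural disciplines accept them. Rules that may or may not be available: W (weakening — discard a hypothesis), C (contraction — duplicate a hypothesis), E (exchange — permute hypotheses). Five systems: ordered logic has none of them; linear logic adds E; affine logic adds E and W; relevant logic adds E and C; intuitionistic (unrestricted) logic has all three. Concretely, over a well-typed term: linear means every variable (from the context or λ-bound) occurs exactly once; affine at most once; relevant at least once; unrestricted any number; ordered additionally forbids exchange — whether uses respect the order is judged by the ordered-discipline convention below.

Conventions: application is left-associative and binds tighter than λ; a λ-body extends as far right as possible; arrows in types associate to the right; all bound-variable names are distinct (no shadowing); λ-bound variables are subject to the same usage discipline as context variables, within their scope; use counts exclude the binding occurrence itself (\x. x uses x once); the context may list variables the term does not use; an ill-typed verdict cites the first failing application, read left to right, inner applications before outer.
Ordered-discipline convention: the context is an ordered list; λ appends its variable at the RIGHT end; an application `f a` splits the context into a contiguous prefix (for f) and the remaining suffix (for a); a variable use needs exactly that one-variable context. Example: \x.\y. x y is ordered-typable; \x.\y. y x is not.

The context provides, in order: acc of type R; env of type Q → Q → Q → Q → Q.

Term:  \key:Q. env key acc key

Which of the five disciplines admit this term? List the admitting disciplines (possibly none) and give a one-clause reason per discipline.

admitted by: none
variable uses: acc: 1, env: 1, key (bound): 2
order of uses: env, key, acc, key
typing: ill-typed: argument of type R where Q is required
ordered: ✗ — the type mismatch rejects it
linear: ✗ — not simply typable
affine: ✗ — fails simple typing
relevant: ✗ — a type mismatch blocks all five
unrestricted: ✗ — the type mismatch rejects it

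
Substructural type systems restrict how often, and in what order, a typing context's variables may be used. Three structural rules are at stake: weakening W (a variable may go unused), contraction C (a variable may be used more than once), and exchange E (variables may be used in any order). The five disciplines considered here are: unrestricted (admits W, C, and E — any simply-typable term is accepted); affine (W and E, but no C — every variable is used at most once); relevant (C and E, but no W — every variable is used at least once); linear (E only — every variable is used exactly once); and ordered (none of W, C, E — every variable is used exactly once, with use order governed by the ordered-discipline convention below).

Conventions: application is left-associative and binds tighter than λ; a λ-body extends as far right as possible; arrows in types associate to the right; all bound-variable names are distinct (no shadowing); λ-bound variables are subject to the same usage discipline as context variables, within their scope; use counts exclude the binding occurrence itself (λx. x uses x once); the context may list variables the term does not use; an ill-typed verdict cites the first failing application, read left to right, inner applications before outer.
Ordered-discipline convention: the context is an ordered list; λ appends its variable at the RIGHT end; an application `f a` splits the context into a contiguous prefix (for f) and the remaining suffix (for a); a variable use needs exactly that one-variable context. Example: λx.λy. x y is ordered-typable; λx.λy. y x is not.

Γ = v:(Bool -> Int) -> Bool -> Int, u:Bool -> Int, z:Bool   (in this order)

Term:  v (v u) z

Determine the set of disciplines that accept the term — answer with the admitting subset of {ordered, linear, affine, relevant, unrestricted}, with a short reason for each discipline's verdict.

admitted in: relevant, unrestricted
usage: v ×2, u ×1, z ×1
order of uses: v, v, u, z
typing: well-typed at Int
ordered: ✗, v ×2 used more than once (contraction)
linear: ✗, v ×2 used more than once (contraction)
affine: ✗, v ×2 used more than once (contraction)
relevant: ✓, none of v, u, z goes unused
unrestricted: ✓, well-typed at Int; no restrictions here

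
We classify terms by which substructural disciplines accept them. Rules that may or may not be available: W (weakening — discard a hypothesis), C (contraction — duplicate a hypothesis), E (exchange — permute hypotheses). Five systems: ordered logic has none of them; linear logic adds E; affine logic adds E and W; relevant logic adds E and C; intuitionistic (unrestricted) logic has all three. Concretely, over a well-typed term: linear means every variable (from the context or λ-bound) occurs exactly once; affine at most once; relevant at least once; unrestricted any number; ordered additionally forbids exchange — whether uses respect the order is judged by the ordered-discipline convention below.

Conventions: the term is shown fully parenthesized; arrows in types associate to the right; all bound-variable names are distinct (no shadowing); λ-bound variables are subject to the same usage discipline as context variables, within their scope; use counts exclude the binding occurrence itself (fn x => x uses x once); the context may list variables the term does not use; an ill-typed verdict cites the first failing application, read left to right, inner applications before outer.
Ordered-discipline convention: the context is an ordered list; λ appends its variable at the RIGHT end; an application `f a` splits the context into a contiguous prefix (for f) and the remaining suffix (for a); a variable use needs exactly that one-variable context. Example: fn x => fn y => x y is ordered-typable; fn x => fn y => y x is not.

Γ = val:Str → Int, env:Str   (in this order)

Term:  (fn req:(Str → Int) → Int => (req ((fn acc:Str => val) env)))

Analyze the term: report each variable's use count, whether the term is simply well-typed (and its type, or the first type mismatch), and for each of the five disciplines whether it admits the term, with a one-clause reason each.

counts: val: 1, env: 1, req (λ-bound): 1, acc (λ-bound): 0
left-to-right use order: req, val, env
typing: ✓ — ((Str → Int) → Int) → Int
ordered: ✗ — needs weakening: acc unused
linear: ✗ — needs weakening: acc unused
affine: ✓ — no duplicate uses among val, env, req, acc
relevant: ✗ — needs weakening: acc unused
unrestricted: ✓ — well-typed at ((Str → Int) → Int) → Int; no restrictions here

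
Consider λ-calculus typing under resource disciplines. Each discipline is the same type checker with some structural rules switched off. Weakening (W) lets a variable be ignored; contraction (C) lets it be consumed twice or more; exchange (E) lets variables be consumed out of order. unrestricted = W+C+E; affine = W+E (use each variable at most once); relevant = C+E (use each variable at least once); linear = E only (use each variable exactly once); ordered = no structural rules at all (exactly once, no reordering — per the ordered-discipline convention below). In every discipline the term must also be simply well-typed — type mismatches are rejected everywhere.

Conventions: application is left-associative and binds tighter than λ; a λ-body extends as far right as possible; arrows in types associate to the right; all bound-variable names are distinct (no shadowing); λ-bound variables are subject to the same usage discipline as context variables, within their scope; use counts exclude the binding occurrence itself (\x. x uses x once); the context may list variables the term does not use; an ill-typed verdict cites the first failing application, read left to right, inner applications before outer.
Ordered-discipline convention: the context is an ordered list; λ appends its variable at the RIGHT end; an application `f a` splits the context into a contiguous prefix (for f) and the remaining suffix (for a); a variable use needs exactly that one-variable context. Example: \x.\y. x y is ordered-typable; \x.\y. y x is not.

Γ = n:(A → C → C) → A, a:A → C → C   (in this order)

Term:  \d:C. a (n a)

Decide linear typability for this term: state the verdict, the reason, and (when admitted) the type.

no — needs contraction — a ×2; d left unused
use counts: n: 1×; a: 2×; d (λ-bound): 0×
order of uses: a, n, a
typing: well-typed at C → C → C
across the five disciplines: ordered ✗, linear ✗, affine ✗, relevant ✗, unrestricted ✓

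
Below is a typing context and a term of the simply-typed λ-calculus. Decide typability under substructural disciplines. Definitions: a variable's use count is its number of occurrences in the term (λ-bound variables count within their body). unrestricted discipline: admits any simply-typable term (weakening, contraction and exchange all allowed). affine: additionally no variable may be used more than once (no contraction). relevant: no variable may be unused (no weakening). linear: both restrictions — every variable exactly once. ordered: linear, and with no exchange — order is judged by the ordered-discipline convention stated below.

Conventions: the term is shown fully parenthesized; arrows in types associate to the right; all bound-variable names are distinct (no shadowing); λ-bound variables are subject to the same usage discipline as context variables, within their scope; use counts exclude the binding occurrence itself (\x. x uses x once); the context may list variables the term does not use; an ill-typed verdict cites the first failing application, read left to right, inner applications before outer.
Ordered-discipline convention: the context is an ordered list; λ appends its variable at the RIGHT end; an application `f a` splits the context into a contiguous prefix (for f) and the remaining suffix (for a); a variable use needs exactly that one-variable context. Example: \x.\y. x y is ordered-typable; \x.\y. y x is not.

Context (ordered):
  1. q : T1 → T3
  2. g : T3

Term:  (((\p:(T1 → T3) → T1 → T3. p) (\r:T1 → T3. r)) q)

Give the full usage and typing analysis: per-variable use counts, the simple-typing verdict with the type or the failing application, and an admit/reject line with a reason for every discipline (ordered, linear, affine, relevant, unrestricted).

use counts: q: 1×; g: 0×; p (bound): 1×; r (bound): 1×
left-to-right use order: p, r, q
typing: well-typed at T1 → T3
ordered: ✗ — needs weakening: g unused
linear: ✗ — needs weakening: g unused
affine: ✓ — no duplicate uses among q, g, p, r
relevant: ✗ — needs weakening: g unused
unrestricted: ✓ — typability at T1 → T3 is all that's needed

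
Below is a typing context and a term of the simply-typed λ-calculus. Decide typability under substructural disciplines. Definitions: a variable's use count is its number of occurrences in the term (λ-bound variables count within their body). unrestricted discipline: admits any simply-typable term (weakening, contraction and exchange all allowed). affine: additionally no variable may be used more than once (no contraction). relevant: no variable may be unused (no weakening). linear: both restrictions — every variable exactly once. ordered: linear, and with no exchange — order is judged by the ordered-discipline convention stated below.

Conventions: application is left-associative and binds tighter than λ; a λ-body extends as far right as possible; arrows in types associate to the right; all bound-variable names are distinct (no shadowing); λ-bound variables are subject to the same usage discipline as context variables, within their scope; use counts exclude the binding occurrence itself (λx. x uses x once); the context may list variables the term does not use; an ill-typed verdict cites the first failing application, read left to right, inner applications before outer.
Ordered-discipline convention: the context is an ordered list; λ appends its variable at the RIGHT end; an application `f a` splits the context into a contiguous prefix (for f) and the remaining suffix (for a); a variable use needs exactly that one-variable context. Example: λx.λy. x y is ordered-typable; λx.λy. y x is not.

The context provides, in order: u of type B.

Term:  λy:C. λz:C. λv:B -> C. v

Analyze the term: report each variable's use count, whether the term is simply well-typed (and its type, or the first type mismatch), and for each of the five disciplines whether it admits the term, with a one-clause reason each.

variable uses: u=0; y [bound]=0; z [bound]=0; v [bound]=1
use order (left to right): v
typing: well-typed — term : C -> C -> (B -> C) -> B -> C
ordered: ✗ — unused: u, y, z — weakening required
linear: ✗ — unused: u, y, z — weakening required
affine: ✓ — u, y, z, v: no repeats, contraction unneeded
relevant: ✗ — unused: u, y, z — weakening required
unrestricted: ✓ — type-checks (C -> C -> (B -> C) -> B -> C) and nothing is barred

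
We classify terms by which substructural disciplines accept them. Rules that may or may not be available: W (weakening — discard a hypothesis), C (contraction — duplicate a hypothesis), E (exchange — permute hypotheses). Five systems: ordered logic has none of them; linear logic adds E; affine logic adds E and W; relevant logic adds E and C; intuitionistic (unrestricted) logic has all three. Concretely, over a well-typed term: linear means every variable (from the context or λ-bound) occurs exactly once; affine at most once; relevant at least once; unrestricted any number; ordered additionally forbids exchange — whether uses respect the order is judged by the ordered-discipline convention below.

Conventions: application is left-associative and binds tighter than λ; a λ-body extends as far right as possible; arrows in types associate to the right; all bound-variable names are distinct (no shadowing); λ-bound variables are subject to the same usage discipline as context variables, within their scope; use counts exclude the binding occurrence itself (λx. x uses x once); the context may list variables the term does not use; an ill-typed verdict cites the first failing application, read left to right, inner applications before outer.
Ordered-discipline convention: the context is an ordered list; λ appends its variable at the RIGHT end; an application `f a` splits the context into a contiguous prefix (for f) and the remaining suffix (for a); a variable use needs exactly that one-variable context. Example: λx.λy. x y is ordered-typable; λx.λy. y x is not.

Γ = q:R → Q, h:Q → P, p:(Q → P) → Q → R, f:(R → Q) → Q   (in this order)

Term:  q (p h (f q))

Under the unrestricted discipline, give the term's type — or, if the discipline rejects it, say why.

term : Q
counts: q: 2; h: 1; p: 1; f: 1
uses in reading order: q, p, h, f, q
typing: ✓ — Q
across the five disciplines: ordered ✗; linear ✗; affine ✗; relevant ✓; unrestricted ✓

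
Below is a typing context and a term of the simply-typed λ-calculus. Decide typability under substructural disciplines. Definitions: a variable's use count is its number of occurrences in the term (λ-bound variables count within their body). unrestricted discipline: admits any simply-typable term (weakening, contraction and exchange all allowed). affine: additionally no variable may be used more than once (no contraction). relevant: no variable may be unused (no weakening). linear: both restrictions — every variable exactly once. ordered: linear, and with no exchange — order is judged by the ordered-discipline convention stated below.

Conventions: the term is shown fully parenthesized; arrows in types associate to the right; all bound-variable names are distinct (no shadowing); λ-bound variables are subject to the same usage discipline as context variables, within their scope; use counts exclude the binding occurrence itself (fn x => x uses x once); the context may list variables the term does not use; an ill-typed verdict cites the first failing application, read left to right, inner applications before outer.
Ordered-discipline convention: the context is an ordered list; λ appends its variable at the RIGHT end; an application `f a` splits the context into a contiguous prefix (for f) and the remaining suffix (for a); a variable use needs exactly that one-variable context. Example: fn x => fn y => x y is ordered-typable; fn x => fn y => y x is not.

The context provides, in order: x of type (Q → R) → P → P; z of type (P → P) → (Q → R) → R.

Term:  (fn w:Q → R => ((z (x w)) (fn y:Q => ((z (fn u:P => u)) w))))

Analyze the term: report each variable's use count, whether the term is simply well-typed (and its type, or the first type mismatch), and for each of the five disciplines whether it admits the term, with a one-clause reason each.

usage: x ×1, z ×2, w (λ-bound) ×2, y (λ-bound) ×0, u (λ-bound) ×1
left-to-right use order: z, x, w, z, u, w
typing: the term checks, with type (Q → R) → R
ordered: ✗ — z ×2, w ×2 used more than once (contraction); needs weakening: y unused
linear: ✗ — z ×2, w ×2 used more than once (contraction); needs weakening: y unused
affine: ✗ — z ×2, w ×2 used more than once (contraction)
relevant: ✗ — needs weakening: y unused
unrestricted: ✓ — typability at (Q → R) → R is all that's needed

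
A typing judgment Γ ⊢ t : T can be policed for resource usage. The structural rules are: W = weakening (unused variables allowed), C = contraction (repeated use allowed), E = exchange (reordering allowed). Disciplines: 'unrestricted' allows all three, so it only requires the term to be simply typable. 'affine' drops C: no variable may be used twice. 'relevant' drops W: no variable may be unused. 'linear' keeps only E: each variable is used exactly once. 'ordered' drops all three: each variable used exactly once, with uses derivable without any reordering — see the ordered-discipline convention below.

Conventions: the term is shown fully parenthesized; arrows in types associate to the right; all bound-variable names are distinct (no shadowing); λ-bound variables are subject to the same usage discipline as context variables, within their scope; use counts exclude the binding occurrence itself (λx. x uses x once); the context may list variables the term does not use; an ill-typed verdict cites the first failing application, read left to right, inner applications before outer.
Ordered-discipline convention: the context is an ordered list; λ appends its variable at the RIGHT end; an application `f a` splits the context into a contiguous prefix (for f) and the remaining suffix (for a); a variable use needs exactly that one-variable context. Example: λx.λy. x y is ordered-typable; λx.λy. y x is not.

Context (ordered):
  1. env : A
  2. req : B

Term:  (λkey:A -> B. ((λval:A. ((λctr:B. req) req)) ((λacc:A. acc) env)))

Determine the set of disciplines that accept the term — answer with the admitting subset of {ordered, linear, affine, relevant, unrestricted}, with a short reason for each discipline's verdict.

admitted in: unrestricted
variable uses: env ×1; req ×2; key (bound) ×0; val (bound) ×0; ctr (bound) ×0; acc (bound) ×1
use order (left to right): req, req, acc, env
typing: well-typed at (A -> B) -> B
ordered ✗ (req ×2 used more than once (contraction); unused: key, val, ctr — weakening required)
linear ✗ (req ×2 used more than once (contraction); unused: key, val, ctr — weakening required)
affine ✗ (req ×2 used more than once (contraction))
relevant ✗ (unused: key, val, ctr — weakening required)
unrestricted ✓ (simply typable at (A -> B) -> B; W, C, E all held)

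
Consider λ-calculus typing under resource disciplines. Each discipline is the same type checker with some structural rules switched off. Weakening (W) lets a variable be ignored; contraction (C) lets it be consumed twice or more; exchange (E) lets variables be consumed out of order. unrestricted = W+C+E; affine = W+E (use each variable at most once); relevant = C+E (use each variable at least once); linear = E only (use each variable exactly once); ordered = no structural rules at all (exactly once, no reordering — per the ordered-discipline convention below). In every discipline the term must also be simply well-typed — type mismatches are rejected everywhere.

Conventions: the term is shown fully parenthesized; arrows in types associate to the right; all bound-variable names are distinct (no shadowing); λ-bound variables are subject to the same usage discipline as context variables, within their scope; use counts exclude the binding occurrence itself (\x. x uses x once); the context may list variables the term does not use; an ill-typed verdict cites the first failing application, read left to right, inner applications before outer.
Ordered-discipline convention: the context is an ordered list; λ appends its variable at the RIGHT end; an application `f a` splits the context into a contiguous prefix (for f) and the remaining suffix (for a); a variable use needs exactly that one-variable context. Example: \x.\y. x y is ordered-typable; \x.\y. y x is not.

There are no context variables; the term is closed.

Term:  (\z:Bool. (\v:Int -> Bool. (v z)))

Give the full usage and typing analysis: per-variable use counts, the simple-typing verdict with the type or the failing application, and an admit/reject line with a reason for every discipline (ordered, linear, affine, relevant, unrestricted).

usage: z (bound): 1×; v (bound): 1×
uses in reading order: v, z
typing: ill-typed: an argument Bool mismatches the expected Int
ordered: ✗ — not simply typable
linear: ✗ — fails simple typing
affine: ✗ — a type mismatch blocks all five
relevant: ✗ — the type mismatch rejects it
unrestricted: ✗ — not simply typable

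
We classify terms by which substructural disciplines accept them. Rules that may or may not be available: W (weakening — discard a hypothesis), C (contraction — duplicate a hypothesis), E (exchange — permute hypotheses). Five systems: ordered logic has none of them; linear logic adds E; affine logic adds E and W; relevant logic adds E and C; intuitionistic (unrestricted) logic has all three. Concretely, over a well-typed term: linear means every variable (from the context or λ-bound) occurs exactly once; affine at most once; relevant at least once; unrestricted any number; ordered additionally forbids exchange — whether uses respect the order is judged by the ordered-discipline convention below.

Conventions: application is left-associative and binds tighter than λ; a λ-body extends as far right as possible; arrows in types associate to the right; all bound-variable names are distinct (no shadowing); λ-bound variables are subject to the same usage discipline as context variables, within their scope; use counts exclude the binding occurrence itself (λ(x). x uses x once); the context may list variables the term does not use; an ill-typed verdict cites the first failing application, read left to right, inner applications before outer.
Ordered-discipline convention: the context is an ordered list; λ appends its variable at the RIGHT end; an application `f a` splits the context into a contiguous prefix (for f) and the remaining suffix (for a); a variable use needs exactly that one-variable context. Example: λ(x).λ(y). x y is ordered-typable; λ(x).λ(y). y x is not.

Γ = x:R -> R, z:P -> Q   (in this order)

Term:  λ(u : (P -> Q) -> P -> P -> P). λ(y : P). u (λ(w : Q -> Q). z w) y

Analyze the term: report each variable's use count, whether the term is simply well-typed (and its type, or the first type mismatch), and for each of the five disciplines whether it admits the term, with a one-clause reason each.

usage: x: 0×; z: 1×; u (λ-bound): 1×; y (λ-bound): 1×; w (λ-bound): 1×
uses in reading order: u, z, w, y
typing: ill-typed: argument of type Q -> Q where P is required
ordered ✗ (fails simple typing)
linear ✗ (a type mismatch blocks all five)
affine ✗ (the type mismatch rejects it)
relevant ✗ (not simply typable)
unrestricted ✗ (fails simple typing)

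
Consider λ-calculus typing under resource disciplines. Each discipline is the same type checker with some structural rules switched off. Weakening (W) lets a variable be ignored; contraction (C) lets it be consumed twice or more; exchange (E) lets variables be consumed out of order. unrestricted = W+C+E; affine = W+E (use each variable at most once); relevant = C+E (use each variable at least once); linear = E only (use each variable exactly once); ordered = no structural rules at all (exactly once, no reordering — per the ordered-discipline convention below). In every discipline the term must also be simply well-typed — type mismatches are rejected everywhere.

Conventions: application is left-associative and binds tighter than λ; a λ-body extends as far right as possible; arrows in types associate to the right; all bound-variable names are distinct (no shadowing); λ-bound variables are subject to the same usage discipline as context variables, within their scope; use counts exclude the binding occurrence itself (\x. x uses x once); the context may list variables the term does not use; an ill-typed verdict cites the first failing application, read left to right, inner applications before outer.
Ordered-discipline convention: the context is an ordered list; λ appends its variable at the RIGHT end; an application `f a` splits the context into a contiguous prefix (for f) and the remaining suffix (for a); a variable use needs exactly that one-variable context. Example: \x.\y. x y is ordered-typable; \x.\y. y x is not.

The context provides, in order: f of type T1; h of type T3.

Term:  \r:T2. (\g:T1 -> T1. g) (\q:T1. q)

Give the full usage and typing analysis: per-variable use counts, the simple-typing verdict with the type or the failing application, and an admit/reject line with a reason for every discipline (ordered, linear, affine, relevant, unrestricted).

use counts: f: 0; h: 0; r [bound]: 0; g [bound]: 1; q [bound]: 1
use order (left to right): g, q
typing: ✓ — T2 -> T1 -> T1
ordered ✗ (f, h, r left unused)
linear ✗ (f, h, r left unused)
affine ✓ (none of f, h, r, g, q used more than once)
relevant ✗ (f, h, r left unused)
unrestricted ✓ (simply typable at T2 -> T1 -> T1; W, C, E all held)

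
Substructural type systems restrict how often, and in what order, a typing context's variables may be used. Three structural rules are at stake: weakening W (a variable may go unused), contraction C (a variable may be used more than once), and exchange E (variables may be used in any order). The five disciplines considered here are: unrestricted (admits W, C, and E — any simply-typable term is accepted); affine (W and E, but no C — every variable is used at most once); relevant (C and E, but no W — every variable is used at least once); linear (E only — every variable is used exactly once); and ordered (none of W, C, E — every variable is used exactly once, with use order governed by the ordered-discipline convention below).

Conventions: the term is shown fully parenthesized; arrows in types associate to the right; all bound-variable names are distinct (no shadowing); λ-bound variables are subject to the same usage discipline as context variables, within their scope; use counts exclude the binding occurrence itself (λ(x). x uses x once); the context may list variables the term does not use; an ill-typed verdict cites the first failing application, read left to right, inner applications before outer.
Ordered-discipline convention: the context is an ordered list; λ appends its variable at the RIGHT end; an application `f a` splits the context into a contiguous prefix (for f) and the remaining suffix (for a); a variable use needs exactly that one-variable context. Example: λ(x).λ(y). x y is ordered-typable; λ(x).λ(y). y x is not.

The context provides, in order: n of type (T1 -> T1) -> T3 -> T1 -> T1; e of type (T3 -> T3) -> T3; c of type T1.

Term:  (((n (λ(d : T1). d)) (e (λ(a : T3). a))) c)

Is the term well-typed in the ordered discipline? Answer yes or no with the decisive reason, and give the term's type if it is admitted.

yes — one use each (n, e, c, d, a); ordered split holds; term : T1
variable uses: n: 1×; e: 1×; c: 1×; d (λ-bound): 1×; a (λ-bound): 1×
uses in reading order: n, d, e, a, c
typing: well-typed — term : T1
summary: ordered ✓ | linear ✓ | affine ✓ | relevant ✓ | unrestricted ✓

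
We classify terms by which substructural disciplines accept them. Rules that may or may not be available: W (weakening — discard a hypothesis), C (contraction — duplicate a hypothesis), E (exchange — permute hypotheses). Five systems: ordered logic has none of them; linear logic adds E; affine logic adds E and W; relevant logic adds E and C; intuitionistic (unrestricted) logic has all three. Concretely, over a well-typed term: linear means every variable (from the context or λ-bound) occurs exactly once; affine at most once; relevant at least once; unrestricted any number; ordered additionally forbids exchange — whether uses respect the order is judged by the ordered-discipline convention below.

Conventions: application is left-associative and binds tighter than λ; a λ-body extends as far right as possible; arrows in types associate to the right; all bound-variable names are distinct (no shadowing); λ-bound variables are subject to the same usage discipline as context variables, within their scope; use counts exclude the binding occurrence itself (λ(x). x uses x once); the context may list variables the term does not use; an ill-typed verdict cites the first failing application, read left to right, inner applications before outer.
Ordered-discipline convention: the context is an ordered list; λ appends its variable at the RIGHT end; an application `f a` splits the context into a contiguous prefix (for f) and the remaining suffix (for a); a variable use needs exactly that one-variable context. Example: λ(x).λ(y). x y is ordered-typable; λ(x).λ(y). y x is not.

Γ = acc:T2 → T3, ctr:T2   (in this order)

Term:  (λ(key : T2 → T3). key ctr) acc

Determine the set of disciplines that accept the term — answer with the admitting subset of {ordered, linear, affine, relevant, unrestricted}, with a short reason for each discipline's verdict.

admitting disciplines: linear, affine, relevant, unrestricted
use counts: acc=1, ctr=1, key (λ-bound)=1
use order (left to right): key, ctr, acc
typing: ✓ — T3
ordered: ✗ — no ordered split (uses run key, ctr, acc)
linear: ✓ — acc, ctr, key: one use apiece
affine: ✓ — no duplicate uses among acc, ctr, key
relevant: ✓ — none of acc, ctr, key goes unused
unrestricted: ✓ — type-checks (T3) and nothing is barred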